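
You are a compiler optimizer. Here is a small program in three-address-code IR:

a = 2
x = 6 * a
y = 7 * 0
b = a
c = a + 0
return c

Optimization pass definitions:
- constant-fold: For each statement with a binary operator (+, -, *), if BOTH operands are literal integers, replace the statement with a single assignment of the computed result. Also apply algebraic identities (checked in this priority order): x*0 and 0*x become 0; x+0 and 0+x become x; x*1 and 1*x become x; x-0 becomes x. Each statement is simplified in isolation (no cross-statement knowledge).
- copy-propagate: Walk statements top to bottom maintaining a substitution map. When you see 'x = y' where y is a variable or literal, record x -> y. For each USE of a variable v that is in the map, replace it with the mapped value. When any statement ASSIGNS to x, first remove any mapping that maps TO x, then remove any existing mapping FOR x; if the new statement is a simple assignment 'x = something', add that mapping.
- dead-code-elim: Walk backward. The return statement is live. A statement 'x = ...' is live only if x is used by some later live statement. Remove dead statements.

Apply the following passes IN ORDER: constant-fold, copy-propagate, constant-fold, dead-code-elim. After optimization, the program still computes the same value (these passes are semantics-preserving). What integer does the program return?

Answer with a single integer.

Initial IR:
  a = 2
  x = 6 * a
  y = 7 * 0
  b = a
  c = a + 0
  return c
After constant-fold (6 stmts):
  a = 2
  x = 6 * a
  y = 0
  b = a
  c = a
  return c
After copy-propagate (6 stmts):
  a = 2
  x = 6 * 2
  y = 0
  b = 2
  c = 2
  return 2
After constant-fold (6 stmts):
  a = 2
  x = 12
  y = 0
  b = 2
  c = 2
  return 2
After dead-code-elim (1 stmts):
  return 2
Evaluate:
  a = 2  =>  a = 2
  x = 6 * a  =>  x = 12
  y = 7 * 0  =>  y = 0
  b = a  =>  b = 2
  c = a + 0  =>  c = 2
  return c = 2

Answer: 2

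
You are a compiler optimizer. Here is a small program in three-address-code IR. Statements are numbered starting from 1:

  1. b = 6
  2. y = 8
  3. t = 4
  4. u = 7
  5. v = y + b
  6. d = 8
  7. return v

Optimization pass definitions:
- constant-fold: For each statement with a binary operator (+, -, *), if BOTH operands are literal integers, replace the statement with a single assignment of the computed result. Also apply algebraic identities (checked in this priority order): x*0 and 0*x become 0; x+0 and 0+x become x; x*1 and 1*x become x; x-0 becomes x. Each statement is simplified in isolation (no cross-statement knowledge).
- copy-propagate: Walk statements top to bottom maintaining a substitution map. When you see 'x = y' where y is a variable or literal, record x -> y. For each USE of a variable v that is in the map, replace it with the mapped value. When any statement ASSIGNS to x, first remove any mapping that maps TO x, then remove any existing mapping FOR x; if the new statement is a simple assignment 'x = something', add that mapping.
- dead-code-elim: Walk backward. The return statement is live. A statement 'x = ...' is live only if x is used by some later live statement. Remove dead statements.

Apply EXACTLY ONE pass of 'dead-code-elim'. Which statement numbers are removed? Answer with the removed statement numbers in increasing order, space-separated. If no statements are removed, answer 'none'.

Backward liveness scan:
Stmt 1 'b = 6': KEEP (b is live); live-in = []
Stmt 2 'y = 8': KEEP (y is live); live-in = ['b']
Stmt 3 't = 4': DEAD (t not in live set ['b', 'y'])
Stmt 4 'u = 7': DEAD (u not in live set ['b', 'y'])
Stmt 5 'v = y + b': KEEP (v is live); live-in = ['b', 'y']
Stmt 6 'd = 8': DEAD (d not in live set ['v'])
Stmt 7 'return v': KEEP (return); live-in = ['v']
Removed statement numbers: [3, 4, 6]
Surviving IR:
  b = 6
  y = 8
  v = y + b
  return v

Answer: 3 4 6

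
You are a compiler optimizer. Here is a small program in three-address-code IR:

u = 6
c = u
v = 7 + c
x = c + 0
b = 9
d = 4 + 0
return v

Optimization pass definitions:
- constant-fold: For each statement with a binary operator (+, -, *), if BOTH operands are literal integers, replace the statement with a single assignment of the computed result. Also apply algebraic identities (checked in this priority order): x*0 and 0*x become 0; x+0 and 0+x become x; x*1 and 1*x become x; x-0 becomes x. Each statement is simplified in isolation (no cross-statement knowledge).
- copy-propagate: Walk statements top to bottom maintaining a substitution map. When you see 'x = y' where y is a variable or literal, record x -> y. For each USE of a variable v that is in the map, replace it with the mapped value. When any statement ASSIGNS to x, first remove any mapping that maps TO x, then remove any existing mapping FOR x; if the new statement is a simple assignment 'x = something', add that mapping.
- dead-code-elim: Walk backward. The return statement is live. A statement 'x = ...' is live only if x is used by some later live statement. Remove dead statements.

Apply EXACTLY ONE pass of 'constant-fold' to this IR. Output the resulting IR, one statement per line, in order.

Applying constant-fold statement-by-statement:
  [1] u = 6  (unchanged)
  [2] c = u  (unchanged)
  [3] v = 7 + c  (unchanged)
  [4] x = c + 0  -> x = c
  [5] b = 9  (unchanged)
  [6] d = 4 + 0  -> d = 4
  [7] return v  (unchanged)
Result (7 stmts):
  u = 6
  c = u
  v = 7 + c
  x = c
  b = 9
  d = 4
  return v

Answer: u = 6
c = u
v = 7 + c
x = c
b = 9
d = 4
return v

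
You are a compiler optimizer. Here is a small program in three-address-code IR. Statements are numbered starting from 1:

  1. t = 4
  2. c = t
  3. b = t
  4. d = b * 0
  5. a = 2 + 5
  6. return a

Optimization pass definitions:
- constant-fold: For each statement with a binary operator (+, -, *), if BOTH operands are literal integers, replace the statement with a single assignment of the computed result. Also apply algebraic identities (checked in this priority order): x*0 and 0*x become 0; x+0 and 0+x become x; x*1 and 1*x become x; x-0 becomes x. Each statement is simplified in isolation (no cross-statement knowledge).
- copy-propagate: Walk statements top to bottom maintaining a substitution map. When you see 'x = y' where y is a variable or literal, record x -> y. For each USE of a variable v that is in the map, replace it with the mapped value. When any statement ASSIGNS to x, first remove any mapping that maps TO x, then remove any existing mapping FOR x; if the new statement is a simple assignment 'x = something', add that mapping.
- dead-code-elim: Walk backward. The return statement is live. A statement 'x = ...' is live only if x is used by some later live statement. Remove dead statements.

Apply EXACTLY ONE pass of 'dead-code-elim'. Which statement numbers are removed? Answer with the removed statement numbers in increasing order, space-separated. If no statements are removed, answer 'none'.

Backward liveness scan:
Stmt 1 't = 4': DEAD (t not in live set [])
Stmt 2 'c = t': DEAD (c not in live set [])
Stmt 3 'b = t': DEAD (b not in live set [])
Stmt 4 'd = b * 0': DEAD (d not in live set [])
Stmt 5 'a = 2 + 5': KEEP (a is live); live-in = []
Stmt 6 'return a': KEEP (return); live-in = ['a']
Removed statement numbers: [1, 2, 3, 4]
Surviving IR:
  a = 2 + 5
  return a

Answer: 1 2 3 4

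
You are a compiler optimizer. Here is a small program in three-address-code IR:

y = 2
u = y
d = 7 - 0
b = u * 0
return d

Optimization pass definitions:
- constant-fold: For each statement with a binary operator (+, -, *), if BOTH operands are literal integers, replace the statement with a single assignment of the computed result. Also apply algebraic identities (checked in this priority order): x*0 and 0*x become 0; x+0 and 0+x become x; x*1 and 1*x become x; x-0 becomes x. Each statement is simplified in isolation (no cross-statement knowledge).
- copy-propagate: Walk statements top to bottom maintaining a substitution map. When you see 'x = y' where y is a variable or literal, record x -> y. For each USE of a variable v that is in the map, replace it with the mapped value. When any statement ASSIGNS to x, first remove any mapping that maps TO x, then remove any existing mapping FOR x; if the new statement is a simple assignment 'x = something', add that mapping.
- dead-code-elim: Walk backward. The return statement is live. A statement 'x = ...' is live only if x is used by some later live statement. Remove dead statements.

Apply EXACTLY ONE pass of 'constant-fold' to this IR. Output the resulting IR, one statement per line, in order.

Answer: y = 2
u = y
d = 7
b = 0
return d

Derivation:
Applying constant-fold statement-by-statement:
  [1] y = 2  (unchanged)
  [2] u = y  (unchanged)
  [3] d = 7 - 0  -> d = 7
  [4] b = u * 0  -> b = 0
  [5] return d  (unchanged)
Result (5 stmts):
  y = 2
  u = y
  d = 7
  b = 0
  return d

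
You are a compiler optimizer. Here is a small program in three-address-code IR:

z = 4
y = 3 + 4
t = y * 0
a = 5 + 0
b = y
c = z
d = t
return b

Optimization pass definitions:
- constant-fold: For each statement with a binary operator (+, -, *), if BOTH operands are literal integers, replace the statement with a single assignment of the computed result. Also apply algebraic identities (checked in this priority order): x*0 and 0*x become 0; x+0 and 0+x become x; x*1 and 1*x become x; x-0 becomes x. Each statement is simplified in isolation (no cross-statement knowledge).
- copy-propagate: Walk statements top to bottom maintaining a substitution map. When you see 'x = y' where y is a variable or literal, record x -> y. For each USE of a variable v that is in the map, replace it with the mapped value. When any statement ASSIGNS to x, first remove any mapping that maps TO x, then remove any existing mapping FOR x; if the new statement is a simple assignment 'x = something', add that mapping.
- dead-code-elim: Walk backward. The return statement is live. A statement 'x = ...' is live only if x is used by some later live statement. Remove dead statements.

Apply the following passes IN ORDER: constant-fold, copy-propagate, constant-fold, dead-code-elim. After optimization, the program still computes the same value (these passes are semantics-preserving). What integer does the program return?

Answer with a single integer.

Initial IR:
  z = 4
  y = 3 + 4
  t = y * 0
  a = 5 + 0
  b = y
  c = z
  d = t
  return b
After constant-fold (8 stmts):
  z = 4
  y = 7
  t = 0
  a = 5
  b = y
  c = z
  d = t
  return b
After copy-propagate (8 stmts):
  z = 4
  y = 7
  t = 0
  a = 5
  b = 7
  c = 4
  d = 0
  return 7
After constant-fold (8 stmts):
  z = 4
  y = 7
  t = 0
  a = 5
  b = 7
  c = 4
  d = 0
  return 7
After dead-code-elim (1 stmts):
  return 7
Evaluate:
  z = 4  =>  z = 4
  y = 3 + 4  =>  y = 7
  t = y * 0  =>  t = 0
  a = 5 + 0  =>  a = 5
  b = y  =>  b = 7
  c = z  =>  c = 4
  d = t  =>  d = 0
  return b = 7

Answer: 7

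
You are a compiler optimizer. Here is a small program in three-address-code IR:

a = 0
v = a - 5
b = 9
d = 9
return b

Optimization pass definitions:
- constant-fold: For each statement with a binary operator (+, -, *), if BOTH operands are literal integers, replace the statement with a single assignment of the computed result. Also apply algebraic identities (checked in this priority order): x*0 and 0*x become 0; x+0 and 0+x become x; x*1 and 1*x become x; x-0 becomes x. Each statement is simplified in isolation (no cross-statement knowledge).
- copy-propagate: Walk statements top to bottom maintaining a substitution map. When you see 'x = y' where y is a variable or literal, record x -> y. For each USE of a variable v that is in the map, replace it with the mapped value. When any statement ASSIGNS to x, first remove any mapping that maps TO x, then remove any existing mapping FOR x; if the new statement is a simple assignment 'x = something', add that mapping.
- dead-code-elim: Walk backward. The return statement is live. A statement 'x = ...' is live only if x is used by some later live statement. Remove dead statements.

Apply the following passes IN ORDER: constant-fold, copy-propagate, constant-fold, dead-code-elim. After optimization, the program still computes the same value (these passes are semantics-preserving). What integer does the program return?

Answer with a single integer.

Initial IR:
  a = 0
  v = a - 5
  b = 9
  d = 9
  return b
After constant-fold (5 stmts):
  a = 0
  v = a - 5
  b = 9
  d = 9
  return b
After copy-propagate (5 stmts):
  a = 0
  v = 0 - 5
  b = 9
  d = 9
  return 9
After constant-fold (5 stmts):
  a = 0
  v = -5
  b = 9
  d = 9
  return 9
After dead-code-elim (1 stmts):
  return 9
Evaluate:
  a = 0  =>  a = 0
  v = a - 5  =>  v = -5
  b = 9  =>  b = 9
  d = 9  =>  d = 9
  return b = 9

Answer: 9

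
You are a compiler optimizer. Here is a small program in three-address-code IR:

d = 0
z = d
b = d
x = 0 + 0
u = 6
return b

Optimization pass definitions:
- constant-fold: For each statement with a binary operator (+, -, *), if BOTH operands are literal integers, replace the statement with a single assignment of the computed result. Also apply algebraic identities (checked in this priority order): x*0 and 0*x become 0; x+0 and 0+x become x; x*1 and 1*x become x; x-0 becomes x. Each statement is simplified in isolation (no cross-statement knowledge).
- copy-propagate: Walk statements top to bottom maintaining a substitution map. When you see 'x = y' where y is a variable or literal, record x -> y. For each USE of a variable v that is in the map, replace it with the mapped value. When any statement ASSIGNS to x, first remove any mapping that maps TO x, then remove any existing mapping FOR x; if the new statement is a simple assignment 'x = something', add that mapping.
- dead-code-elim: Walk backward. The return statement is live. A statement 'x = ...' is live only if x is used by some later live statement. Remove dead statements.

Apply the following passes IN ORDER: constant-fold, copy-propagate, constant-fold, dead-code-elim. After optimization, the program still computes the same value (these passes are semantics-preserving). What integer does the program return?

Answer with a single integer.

Initial IR:
  d = 0
  z = d
  b = d
  x = 0 + 0
  u = 6
  return b
After constant-fold (6 stmts):
  d = 0
  z = d
  b = d
  x = 0
  u = 6
  return b
After copy-propagate (6 stmts):
  d = 0
  z = 0
  b = 0
  x = 0
  u = 6
  return 0
After constant-fold (6 stmts):
  d = 0
  z = 0
  b = 0
  x = 0
  u = 6
  return 0
After dead-code-elim (1 stmts):
  return 0
Evaluate:
  d = 0  =>  d = 0
  z = d  =>  z = 0
  b = d  =>  b = 0
  x = 0 + 0  =>  x = 0
  u = 6  =>  u = 6
  return b = 0

Answer: 0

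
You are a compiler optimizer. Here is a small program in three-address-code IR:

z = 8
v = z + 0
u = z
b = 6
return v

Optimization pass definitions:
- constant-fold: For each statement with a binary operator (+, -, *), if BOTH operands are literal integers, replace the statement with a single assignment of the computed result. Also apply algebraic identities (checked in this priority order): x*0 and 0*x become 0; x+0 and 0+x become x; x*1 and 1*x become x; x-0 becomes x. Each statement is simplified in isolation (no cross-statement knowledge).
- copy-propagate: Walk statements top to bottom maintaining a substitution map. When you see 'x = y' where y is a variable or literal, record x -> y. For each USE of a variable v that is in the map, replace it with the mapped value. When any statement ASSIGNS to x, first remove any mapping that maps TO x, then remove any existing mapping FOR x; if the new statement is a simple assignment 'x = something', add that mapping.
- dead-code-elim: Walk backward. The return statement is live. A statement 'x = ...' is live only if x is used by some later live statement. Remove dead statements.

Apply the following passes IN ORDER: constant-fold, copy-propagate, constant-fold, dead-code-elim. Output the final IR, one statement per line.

Answer: return 8

Derivation:
Initial IR:
  z = 8
  v = z + 0
  u = z
  b = 6
  return v
After constant-fold (5 stmts):
  z = 8
  v = z
  u = z
  b = 6
  return v
After copy-propagate (5 stmts):
  z = 8
  v = 8
  u = 8
  b = 6
  return 8
After constant-fold (5 stmts):
  z = 8
  v = 8
  u = 8
  b = 6
  return 8
After dead-code-elim (1 stmts):
  return 8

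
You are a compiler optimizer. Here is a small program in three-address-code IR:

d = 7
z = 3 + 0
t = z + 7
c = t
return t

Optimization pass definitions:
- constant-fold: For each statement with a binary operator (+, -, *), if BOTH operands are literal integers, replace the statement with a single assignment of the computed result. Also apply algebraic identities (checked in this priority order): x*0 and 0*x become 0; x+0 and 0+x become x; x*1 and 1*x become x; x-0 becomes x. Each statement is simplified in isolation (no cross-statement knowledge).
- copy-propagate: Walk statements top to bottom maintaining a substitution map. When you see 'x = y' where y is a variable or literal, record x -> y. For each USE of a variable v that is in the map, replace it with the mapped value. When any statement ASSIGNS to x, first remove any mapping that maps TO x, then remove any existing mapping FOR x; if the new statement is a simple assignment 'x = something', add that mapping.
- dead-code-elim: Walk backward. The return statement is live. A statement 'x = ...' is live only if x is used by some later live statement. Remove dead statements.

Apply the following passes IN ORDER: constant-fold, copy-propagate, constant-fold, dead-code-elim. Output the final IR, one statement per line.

Answer: t = 10
return t

Derivation:
Initial IR:
  d = 7
  z = 3 + 0
  t = z + 7
  c = t
  return t
After constant-fold (5 stmts):
  d = 7
  z = 3
  t = z + 7
  c = t
  return t
After copy-propagate (5 stmts):
  d = 7
  z = 3
  t = 3 + 7
  c = t
  return t
After constant-fold (5 stmts):
  d = 7
  z = 3
  t = 10
  c = t
  return t
After dead-code-elim (2 stmts):
  t = 10
  return t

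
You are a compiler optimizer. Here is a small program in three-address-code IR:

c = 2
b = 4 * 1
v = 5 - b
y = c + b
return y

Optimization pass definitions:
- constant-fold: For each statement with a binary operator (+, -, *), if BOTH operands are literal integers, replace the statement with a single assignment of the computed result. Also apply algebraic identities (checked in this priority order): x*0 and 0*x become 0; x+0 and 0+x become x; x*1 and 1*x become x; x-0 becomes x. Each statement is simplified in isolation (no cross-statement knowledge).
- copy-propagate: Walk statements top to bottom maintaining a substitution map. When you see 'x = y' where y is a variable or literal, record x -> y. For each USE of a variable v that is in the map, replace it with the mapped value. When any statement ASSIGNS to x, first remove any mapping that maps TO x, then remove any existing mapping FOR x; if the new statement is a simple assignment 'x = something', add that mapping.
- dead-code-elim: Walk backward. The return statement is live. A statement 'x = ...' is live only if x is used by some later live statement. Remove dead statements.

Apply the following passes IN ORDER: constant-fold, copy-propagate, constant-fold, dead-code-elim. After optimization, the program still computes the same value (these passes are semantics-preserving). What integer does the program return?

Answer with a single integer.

Initial IR:
  c = 2
  b = 4 * 1
  v = 5 - b
  y = c + b
  return y
After constant-fold (5 stmts):
  c = 2
  b = 4
  v = 5 - b
  y = c + b
  return y
After copy-propagate (5 stmts):
  c = 2
  b = 4
  v = 5 - 4
  y = 2 + 4
  return y
After constant-fold (5 stmts):
  c = 2
  b = 4
  v = 1
  y = 6
  return y
After dead-code-elim (2 stmts):
  y = 6
  return y
Evaluate:
  c = 2  =>  c = 2
  b = 4 * 1  =>  b = 4
  v = 5 - b  =>  v = 1
  y = c + b  =>  y = 6
  return y = 6

Answer: 6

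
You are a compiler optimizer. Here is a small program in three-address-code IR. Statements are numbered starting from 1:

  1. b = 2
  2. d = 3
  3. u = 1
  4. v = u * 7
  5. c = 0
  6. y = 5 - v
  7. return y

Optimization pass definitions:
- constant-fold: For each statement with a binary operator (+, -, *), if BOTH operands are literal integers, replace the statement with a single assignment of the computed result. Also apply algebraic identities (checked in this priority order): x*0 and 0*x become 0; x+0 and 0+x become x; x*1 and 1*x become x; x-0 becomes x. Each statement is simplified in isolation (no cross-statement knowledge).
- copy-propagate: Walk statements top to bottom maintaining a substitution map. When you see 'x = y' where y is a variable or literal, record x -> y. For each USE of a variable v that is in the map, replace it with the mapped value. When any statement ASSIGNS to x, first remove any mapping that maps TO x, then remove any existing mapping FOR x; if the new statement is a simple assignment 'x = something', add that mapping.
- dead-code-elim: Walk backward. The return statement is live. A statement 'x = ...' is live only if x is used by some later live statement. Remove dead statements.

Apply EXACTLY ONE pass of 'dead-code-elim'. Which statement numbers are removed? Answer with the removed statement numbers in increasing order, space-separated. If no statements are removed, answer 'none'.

Answer: 1 2 5

Derivation:
Backward liveness scan:
Stmt 1 'b = 2': DEAD (b not in live set [])
Stmt 2 'd = 3': DEAD (d not in live set [])
Stmt 3 'u = 1': KEEP (u is live); live-in = []
Stmt 4 'v = u * 7': KEEP (v is live); live-in = ['u']
Stmt 5 'c = 0': DEAD (c not in live set ['v'])
Stmt 6 'y = 5 - v': KEEP (y is live); live-in = ['v']
Stmt 7 'return y': KEEP (return); live-in = ['y']
Removed statement numbers: [1, 2, 5]
Surviving IR:
  u = 1
  v = u * 7
  y = 5 - v
  return y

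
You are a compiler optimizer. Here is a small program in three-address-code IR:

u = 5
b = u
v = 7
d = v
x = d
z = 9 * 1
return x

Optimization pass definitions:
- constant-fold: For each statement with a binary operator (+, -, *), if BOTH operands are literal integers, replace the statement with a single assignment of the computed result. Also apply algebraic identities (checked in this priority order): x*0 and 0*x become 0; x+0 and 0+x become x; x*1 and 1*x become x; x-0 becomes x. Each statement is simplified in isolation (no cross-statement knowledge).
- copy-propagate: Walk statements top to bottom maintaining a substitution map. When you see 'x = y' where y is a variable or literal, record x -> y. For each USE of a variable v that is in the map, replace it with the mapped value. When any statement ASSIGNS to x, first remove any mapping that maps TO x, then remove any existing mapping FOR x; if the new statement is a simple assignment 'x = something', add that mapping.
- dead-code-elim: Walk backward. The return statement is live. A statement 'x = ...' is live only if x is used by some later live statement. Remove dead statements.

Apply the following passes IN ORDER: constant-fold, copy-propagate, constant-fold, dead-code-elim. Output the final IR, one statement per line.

Initial IR:
  u = 5
  b = u
  v = 7
  d = v
  x = d
  z = 9 * 1
  return x
After constant-fold (7 stmts):
  u = 5
  b = u
  v = 7
  d = v
  x = d
  z = 9
  return x
After copy-propagate (7 stmts):
  u = 5
  b = 5
  v = 7
  d = 7
  x = 7
  z = 9
  return 7
After constant-fold (7 stmts):
  u = 5
  b = 5
  v = 7
  d = 7
  x = 7
  z = 9
  return 7
After dead-code-elim (1 stmts):
  return 7

Answer: return 7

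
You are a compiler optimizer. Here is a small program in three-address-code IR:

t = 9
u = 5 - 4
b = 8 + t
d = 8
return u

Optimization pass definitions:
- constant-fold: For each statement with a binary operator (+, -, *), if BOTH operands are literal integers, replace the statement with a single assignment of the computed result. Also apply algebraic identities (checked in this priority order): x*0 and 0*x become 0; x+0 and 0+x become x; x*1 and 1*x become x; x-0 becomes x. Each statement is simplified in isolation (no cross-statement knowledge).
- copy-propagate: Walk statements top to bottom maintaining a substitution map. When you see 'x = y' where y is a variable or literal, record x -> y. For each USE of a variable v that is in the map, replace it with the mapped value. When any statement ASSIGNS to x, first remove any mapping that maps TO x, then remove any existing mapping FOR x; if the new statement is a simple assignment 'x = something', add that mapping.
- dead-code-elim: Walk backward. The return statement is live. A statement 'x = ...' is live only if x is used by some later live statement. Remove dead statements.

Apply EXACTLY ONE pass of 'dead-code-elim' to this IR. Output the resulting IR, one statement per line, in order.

Answer: u = 5 - 4
return u

Derivation:
Applying dead-code-elim statement-by-statement:
  [5] return u  -> KEEP (return); live=['u']
  [4] d = 8  -> DEAD (d not live)
  [3] b = 8 + t  -> DEAD (b not live)
  [2] u = 5 - 4  -> KEEP; live=[]
  [1] t = 9  -> DEAD (t not live)
Result (2 stmts):
  u = 5 - 4
  return u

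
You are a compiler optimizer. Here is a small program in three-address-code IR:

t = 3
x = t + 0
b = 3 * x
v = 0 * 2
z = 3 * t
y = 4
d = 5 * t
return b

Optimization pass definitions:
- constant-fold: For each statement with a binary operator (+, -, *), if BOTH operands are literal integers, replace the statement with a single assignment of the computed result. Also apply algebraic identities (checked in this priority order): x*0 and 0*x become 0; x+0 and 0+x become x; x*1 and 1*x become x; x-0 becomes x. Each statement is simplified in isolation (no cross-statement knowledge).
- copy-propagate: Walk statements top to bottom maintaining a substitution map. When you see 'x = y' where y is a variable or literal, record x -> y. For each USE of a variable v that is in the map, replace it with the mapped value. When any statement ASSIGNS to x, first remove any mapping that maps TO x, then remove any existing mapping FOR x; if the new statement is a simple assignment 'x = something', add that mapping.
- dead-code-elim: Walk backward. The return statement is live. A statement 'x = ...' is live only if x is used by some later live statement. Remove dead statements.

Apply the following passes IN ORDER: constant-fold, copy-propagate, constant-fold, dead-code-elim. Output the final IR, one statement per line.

Answer: b = 9
return b

Derivation:
Initial IR:
  t = 3
  x = t + 0
  b = 3 * x
  v = 0 * 2
  z = 3 * t
  y = 4
  d = 5 * t
  return b
After constant-fold (8 stmts):
  t = 3
  x = t
  b = 3 * x
  v = 0
  z = 3 * t
  y = 4
  d = 5 * t
  return b
After copy-propagate (8 stmts):
  t = 3
  x = 3
  b = 3 * 3
  v = 0
  z = 3 * 3
  y = 4
  d = 5 * 3
  return b
After constant-fold (8 stmts):
  t = 3
  x = 3
  b = 9
  v = 0
  z = 9
  y = 4
  d = 15
  return b
After dead-code-elim (2 stmts):
  b = 9
  return b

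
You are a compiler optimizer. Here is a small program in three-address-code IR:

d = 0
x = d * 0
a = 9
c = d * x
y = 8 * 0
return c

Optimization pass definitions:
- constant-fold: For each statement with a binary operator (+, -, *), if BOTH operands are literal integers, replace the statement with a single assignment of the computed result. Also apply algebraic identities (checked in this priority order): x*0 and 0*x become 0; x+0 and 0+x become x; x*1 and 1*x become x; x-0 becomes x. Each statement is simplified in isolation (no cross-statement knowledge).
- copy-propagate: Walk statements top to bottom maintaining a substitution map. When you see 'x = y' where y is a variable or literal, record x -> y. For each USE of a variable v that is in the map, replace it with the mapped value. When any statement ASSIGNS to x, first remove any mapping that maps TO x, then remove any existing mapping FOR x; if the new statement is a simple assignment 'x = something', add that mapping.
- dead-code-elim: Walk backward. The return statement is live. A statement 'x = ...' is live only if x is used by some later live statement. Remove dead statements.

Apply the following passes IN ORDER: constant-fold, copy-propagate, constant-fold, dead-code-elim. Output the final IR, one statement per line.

Answer: c = 0
return c

Derivation:
Initial IR:
  d = 0
  x = d * 0
  a = 9
  c = d * x
  y = 8 * 0
  return c
After constant-fold (6 stmts):
  d = 0
  x = 0
  a = 9
  c = d * x
  y = 0
  return c
After copy-propagate (6 stmts):
  d = 0
  x = 0
  a = 9
  c = 0 * 0
  y = 0
  return c
After constant-fold (6 stmts):
  d = 0
  x = 0
  a = 9
  c = 0
  y = 0
  return c
After dead-code-elim (2 stmts):
  c = 0
  return c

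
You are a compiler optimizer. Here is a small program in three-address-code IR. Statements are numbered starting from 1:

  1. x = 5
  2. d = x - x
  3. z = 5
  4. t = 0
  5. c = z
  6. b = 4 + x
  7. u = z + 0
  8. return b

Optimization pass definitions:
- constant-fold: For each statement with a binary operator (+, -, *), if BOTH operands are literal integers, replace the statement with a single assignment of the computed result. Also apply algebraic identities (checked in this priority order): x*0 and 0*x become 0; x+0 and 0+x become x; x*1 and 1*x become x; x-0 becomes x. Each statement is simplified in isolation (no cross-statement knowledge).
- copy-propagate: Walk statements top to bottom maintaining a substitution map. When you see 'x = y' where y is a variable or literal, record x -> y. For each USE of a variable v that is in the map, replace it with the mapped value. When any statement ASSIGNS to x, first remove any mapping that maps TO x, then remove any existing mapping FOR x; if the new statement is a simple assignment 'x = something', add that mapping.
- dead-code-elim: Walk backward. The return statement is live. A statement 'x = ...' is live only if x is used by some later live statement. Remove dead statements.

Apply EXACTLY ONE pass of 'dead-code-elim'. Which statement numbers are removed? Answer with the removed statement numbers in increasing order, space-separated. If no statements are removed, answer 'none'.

Backward liveness scan:
Stmt 1 'x = 5': KEEP (x is live); live-in = []
Stmt 2 'd = x - x': DEAD (d not in live set ['x'])
Stmt 3 'z = 5': DEAD (z not in live set ['x'])
Stmt 4 't = 0': DEAD (t not in live set ['x'])
Stmt 5 'c = z': DEAD (c not in live set ['x'])
Stmt 6 'b = 4 + x': KEEP (b is live); live-in = ['x']
Stmt 7 'u = z + 0': DEAD (u not in live set ['b'])
Stmt 8 'return b': KEEP (return); live-in = ['b']
Removed statement numbers: [2, 3, 4, 5, 7]
Surviving IR:
  x = 5
  b = 4 + x
  return b

Answer: 2 3 4 5 7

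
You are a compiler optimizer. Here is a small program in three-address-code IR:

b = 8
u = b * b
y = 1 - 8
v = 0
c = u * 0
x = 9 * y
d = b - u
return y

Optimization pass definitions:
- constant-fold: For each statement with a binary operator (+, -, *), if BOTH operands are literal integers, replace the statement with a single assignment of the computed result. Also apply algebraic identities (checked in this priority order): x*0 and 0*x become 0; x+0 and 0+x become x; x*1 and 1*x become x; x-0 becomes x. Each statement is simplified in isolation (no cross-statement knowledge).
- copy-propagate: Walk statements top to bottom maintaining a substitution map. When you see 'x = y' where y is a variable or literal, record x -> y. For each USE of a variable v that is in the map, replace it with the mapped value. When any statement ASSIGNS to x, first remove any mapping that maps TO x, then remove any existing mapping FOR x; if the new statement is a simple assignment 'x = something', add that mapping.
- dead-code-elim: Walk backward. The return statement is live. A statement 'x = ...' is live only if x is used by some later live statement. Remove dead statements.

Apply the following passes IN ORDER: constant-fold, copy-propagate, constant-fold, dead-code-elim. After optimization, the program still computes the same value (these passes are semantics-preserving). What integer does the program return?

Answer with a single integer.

Answer: -7

Derivation:
Initial IR:
  b = 8
  u = b * b
  y = 1 - 8
  v = 0
  c = u * 0
  x = 9 * y
  d = b - u
  return y
After constant-fold (8 stmts):
  b = 8
  u = b * b
  y = -7
  v = 0
  c = 0
  x = 9 * y
  d = b - u
  return y
After copy-propagate (8 stmts):
  b = 8
  u = 8 * 8
  y = -7
  v = 0
  c = 0
  x = 9 * -7
  d = 8 - u
  return -7
After constant-fold (8 stmts):
  b = 8
  u = 64
  y = -7
  v = 0
  c = 0
  x = -63
  d = 8 - u
  return -7
After dead-code-elim (1 stmts):
  return -7
Evaluate:
  b = 8  =>  b = 8
  u = b * b  =>  u = 64
  y = 1 - 8  =>  y = -7
  v = 0  =>  v = 0
  c = u * 0  =>  c = 0
  x = 9 * y  =>  x = -63
  d = b - u  =>  d = -56
  return y = -7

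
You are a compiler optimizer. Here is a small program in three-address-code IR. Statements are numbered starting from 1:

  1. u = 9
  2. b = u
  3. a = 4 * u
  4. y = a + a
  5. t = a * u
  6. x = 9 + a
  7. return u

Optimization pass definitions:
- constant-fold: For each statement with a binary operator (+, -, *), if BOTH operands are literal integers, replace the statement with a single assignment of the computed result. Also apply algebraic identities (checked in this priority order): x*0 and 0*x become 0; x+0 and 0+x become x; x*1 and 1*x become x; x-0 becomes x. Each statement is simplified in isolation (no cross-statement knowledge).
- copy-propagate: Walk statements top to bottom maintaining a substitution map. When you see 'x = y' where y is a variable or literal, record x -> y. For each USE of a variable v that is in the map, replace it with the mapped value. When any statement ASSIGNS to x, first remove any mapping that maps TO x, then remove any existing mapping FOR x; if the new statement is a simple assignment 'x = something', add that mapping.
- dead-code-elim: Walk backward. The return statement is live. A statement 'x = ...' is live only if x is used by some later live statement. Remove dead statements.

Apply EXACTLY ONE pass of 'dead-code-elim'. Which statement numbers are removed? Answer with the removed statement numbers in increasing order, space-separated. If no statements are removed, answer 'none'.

Answer: 2 3 4 5 6

Derivation:
Backward liveness scan:
Stmt 1 'u = 9': KEEP (u is live); live-in = []
Stmt 2 'b = u': DEAD (b not in live set ['u'])
Stmt 3 'a = 4 * u': DEAD (a not in live set ['u'])
Stmt 4 'y = a + a': DEAD (y not in live set ['u'])
Stmt 5 't = a * u': DEAD (t not in live set ['u'])
Stmt 6 'x = 9 + a': DEAD (x not in live set ['u'])
Stmt 7 'return u': KEEP (return); live-in = ['u']
Removed statement numbers: [2, 3, 4, 5, 6]
Surviving IR:
  u = 9
  return u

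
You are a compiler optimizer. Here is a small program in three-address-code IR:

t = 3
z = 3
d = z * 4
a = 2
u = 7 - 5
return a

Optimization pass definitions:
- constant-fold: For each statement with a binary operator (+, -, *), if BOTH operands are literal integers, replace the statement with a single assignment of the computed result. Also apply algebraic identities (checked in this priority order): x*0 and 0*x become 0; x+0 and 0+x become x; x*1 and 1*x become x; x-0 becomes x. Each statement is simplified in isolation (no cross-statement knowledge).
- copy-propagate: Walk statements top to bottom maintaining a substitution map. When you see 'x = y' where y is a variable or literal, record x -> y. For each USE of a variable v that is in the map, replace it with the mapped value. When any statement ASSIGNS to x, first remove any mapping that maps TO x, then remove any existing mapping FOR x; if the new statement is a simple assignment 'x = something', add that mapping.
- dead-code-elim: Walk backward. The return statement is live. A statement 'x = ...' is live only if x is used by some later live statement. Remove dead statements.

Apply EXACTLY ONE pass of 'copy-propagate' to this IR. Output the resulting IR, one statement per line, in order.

Answer: t = 3
z = 3
d = 3 * 4
a = 2
u = 7 - 5
return 2

Derivation:
Applying copy-propagate statement-by-statement:
  [1] t = 3  (unchanged)
  [2] z = 3  (unchanged)
  [3] d = z * 4  -> d = 3 * 4
  [4] a = 2  (unchanged)
  [5] u = 7 - 5  (unchanged)
  [6] return a  -> return 2
Result (6 stmts):
  t = 3
  z = 3
  d = 3 * 4
  a = 2
  u = 7 - 5
  return 2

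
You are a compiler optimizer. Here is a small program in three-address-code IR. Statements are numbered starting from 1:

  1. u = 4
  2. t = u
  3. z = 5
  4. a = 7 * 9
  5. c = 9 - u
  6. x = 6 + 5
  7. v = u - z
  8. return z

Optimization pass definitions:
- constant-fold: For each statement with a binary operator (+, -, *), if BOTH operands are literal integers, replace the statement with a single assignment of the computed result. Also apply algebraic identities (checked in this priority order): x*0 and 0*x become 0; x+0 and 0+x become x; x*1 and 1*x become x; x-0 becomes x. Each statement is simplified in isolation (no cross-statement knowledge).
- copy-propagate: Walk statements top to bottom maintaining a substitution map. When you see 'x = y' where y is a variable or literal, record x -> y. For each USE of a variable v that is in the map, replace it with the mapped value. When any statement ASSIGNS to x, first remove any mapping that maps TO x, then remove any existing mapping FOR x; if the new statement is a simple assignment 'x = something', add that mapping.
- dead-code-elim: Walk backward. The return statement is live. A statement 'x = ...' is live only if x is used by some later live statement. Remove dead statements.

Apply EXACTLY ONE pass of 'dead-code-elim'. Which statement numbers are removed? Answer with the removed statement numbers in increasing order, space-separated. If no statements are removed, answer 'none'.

Answer: 1 2 4 5 6 7

Derivation:
Backward liveness scan:
Stmt 1 'u = 4': DEAD (u not in live set [])
Stmt 2 't = u': DEAD (t not in live set [])
Stmt 3 'z = 5': KEEP (z is live); live-in = []
Stmt 4 'a = 7 * 9': DEAD (a not in live set ['z'])
Stmt 5 'c = 9 - u': DEAD (c not in live set ['z'])
Stmt 6 'x = 6 + 5': DEAD (x not in live set ['z'])
Stmt 7 'v = u - z': DEAD (v not in live set ['z'])
Stmt 8 'return z': KEEP (return); live-in = ['z']
Removed statement numbers: [1, 2, 4, 5, 6, 7]
Surviving IR:
  z = 5
  return z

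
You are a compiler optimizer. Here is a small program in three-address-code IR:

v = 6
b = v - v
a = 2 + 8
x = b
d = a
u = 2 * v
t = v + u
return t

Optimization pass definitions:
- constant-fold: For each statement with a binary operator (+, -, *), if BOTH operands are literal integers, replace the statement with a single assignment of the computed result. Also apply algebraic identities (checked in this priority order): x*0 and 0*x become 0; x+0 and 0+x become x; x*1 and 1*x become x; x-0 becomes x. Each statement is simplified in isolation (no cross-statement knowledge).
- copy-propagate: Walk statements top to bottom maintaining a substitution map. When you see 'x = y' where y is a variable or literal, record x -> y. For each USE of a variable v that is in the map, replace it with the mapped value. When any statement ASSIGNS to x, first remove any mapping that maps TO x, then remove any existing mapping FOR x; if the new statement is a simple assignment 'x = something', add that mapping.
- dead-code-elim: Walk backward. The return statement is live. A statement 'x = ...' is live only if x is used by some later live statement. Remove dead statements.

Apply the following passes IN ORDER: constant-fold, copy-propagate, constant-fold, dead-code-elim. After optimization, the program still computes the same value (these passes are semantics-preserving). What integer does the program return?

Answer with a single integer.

Initial IR:
  v = 6
  b = v - v
  a = 2 + 8
  x = b
  d = a
  u = 2 * v
  t = v + u
  return t
After constant-fold (8 stmts):
  v = 6
  b = v - v
  a = 10
  x = b
  d = a
  u = 2 * v
  t = v + u
  return t
After copy-propagate (8 stmts):
  v = 6
  b = 6 - 6
  a = 10
  x = b
  d = 10
  u = 2 * 6
  t = 6 + u
  return t
After constant-fold (8 stmts):
  v = 6
  b = 0
  a = 10
  x = b
  d = 10
  u = 12
  t = 6 + u
  return t
After dead-code-elim (3 stmts):
  u = 12
  t = 6 + u
  return t
Evaluate:
  v = 6  =>  v = 6
  b = v - v  =>  b = 0
  a = 2 + 8  =>  a = 10
  x = b  =>  x = 0
  d = a  =>  d = 10
  u = 2 * v  =>  u = 12
  t = v + u  =>  t = 18
  return t = 18

Answer: 18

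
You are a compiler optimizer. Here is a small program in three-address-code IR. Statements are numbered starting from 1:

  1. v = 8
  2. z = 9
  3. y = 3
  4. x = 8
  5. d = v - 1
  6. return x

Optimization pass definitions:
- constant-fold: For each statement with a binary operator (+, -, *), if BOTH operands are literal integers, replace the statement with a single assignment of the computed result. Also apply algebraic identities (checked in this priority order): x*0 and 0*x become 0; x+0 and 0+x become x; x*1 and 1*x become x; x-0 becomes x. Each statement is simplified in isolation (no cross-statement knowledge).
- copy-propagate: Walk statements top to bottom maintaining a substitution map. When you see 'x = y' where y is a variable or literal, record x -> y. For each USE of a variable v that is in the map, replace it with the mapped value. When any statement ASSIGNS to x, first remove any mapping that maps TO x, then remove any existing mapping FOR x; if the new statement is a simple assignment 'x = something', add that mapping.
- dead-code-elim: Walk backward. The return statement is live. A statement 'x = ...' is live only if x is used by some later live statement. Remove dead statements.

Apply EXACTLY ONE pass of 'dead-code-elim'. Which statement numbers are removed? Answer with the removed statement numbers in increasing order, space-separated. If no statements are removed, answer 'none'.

Answer: 1 2 3 5

Derivation:
Backward liveness scan:
Stmt 1 'v = 8': DEAD (v not in live set [])
Stmt 2 'z = 9': DEAD (z not in live set [])
Stmt 3 'y = 3': DEAD (y not in live set [])
Stmt 4 'x = 8': KEEP (x is live); live-in = []
Stmt 5 'd = v - 1': DEAD (d not in live set ['x'])
Stmt 6 'return x': KEEP (return); live-in = ['x']
Removed statement numbers: [1, 2, 3, 5]
Surviving IR:
  x = 8
  return x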